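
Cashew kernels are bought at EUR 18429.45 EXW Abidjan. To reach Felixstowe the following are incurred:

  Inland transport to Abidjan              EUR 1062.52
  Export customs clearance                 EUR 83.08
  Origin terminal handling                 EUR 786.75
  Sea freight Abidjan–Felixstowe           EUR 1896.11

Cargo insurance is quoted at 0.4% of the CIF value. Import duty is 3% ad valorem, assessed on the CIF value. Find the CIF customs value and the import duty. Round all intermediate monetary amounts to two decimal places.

CIF value: EUR 22347.30; import duty: EUR 670.42

Let C be the CIF value. C = EXW price + pre-shipment costs + freight + 0.4% × C
C − 0.4% × C = 18429.45 + 1062.52 + 83.08 + 786.75 + 1896.11
0.996 × C = 22257.91
C = 22257.91 / 0.996 = 22347.30
Insurance premium = 0.4% × 22347.30 = 89.39
Import duty = 22347.30 × 3% = 670.42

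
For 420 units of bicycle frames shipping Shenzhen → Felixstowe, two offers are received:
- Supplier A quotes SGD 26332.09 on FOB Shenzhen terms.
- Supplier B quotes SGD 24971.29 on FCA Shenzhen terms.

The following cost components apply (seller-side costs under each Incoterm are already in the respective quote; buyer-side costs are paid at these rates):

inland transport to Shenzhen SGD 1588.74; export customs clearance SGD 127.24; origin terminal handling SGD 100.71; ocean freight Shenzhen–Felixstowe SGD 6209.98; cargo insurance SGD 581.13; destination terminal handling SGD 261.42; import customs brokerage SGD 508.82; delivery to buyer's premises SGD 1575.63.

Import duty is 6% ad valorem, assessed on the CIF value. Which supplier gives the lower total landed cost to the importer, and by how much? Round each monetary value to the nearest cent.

Supplier A (FOB):
CIF value = FOB price + freight + insurance = 26332.09 + 6209.98 + 581.13 = 33123.20
Import duty = 33123.20 × 6% = 1987.39
Buyer bears (A): 6209.98 + 581.13 + 261.42 + 508.82 + 1575.63 = 9136.98
Landed cost (A) = invoice 26332.09 + 9136.98 + duty 1987.39 = 37456.46
Supplier B (FCA):
CIF value = FCA price + origin terminal + freight + insurance = 24971.29 + 100.71 + 6209.98 + 581.13 = 31863.11
Import duty = 31863.11 × 6% = 1911.79
Buyer bears (B): 100.71 + 6209.98 + 581.13 + 261.42 + 508.82 + 1575.63 = 9237.69
Landed cost (B) = invoice 24971.29 + 9237.69 + duty 1911.79 = 36120.77
Difference = |37456.46 − 36120.77| = 1335.69

Supplier B is cheaper by SGD 1335.69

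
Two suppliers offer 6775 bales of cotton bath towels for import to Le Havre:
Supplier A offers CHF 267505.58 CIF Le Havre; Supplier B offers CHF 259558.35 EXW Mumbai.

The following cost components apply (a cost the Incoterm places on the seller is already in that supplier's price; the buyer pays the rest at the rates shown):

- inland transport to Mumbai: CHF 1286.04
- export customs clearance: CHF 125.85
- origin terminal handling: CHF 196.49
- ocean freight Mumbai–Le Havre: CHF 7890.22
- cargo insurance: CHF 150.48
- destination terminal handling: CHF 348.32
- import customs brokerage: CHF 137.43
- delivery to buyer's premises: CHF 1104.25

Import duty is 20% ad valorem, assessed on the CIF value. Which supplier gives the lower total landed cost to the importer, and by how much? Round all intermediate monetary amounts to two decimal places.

Supplier A (CIF):
The CIF price already equals the CIF value: 267505.58
Import duty = 267505.58 × 20% = 53501.12
Buyer bears (A): 348.32 + 137.43 + 1104.25 = 1590.00
Landed cost (A) = invoice 267505.58 + 1590.00 + duty 53501.12 = 322596.70
Supplier B (EXW):
CIF value = EXW price + inland to port + export clearance + origin terminal + freight + insurance = 259558.35 + 1286.04 + 125.85 + 196.49 + 7890.22 + 150.48 = 269207.43
Import duty = 269207.43 × 20% = 53841.49
Buyer bears (B): 1286.04 + 125.85 + 196.49 + 7890.22 + 150.48 + 348.32 + 137.43 + 1104.25 = 11239.08
Landed cost (B) = invoice 259558.35 + 11239.08 + duty 53841.49 = 324638.92
Difference = |322596.70 − 324638.92| = 2042.22

Supplier A is cheaper by CHF 2042.22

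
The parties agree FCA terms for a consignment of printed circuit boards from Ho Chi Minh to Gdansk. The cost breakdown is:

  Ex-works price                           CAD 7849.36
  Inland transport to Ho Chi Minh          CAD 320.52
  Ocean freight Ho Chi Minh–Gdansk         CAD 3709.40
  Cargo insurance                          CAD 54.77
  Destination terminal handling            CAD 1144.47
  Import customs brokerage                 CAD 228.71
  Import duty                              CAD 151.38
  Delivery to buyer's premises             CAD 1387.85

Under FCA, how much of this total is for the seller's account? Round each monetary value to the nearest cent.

FCA: the seller delivers export-cleared goods to the carrier; the buyer bears costs from that point.
Seller's account: goods 7849.36 + inland to port 320.52 = 8169.88
Buyer's account: freight 3709.40 + insurance 54.77 + destination terminal 1144.47 + brokerage 228.71 + duty 151.38 + delivery 1387.85 = 6676.58

Seller's account: CAD 8169.88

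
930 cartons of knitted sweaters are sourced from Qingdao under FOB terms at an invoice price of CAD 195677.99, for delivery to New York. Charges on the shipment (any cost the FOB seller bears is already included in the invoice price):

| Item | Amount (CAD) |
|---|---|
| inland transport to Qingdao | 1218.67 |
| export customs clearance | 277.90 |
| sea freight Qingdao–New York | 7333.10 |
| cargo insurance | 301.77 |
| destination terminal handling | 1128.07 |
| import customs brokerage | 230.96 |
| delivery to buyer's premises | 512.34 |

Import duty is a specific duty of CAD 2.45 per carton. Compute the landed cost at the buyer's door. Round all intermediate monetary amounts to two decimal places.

Total landed cost: CAD 207462.73

FOB: the seller bears costs until goods are on board at the origin port; the buyer bears freight, insurance and all costs thereafter.
Already in the invoice (seller's account under FOB): inland to port, export clearance — exclude.
CIF value = FOB price + freight + insurance = 195677.99 + 7333.10 + 301.77 = 203312.86
Import duty = 930 × 2.45 = 2278.50
Buyer bears: freight 7333.10 + insurance 301.77 + destination terminal 1128.07 + brokerage 230.96 + delivery 512.34 + duty 2278.50 = 11784.74
Landed cost = invoice 195677.99 + 11784.74 = 207462.73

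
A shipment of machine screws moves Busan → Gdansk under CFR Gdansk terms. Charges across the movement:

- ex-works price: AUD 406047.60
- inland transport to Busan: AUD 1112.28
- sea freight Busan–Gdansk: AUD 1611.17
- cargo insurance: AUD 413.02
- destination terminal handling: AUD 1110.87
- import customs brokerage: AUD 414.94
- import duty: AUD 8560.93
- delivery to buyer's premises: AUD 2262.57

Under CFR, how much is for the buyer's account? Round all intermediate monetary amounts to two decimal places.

CFR: the seller pays costs through ocean freight to the destination port, but not insurance.
Seller's account: goods 406047.60 + inland to port 1112.28 + freight 1611.17 = 408771.05
Buyer's account: insurance 413.02 + destination terminal 1110.87 + brokerage 414.94 + duty 8560.93 + delivery 2262.57 = 12762.33

Buyer's account: AUD 12762.33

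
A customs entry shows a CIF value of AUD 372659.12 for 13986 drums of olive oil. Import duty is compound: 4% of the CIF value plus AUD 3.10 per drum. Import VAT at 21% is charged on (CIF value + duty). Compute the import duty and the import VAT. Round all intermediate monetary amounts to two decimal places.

Ad valorem component: 372659.12 × 4% = 14906.36
Specific component: 13986 × 3.10 = 43356.60
Import duty = 14906.36 + 43356.60 = 58262.96
VAT base = CIF + duty = 372659.12 + 58262.96 = 430922.08
Import VAT = 430922.08 × 21% = 90493.64

Import duty: AUD 58262.96; import VAT: AUD 90493.64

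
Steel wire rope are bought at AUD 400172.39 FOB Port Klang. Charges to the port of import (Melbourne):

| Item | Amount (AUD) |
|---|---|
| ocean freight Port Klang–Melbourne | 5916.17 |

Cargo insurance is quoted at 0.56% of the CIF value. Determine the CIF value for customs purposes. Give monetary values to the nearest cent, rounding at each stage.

Let C be the CIF value. C = FOB price + freight + 0.56% × C
C − 0.56% × C = 400172.39 + 5916.17
0.9944 × C = 406088.56
C = 406088.56 / 0.9944 = 408375.46
Insurance premium = 0.56% × 408375.46 = 2286.90

CIF value: AUD 408375.46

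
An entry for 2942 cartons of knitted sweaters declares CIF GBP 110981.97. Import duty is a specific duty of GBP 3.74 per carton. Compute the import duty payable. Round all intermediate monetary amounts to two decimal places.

Import duty = 2942 × 3.74 = 11003.08

Import duty: GBP 11003.08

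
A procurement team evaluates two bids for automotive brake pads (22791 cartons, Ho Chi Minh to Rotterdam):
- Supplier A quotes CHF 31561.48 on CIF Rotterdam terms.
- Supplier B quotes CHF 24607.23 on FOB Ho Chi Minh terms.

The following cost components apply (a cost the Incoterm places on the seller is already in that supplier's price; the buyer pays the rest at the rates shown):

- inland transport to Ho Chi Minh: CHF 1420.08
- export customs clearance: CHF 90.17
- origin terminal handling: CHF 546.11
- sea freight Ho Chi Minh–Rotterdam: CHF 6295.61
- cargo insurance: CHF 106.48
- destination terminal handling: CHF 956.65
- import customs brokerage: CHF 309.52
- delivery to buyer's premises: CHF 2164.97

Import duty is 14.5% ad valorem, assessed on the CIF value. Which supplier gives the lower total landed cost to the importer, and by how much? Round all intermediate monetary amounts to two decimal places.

Supplier B is cheaper by CHF 632.22

Supplier A (CIF):
The CIF price already equals the CIF value: 31561.48
Import duty = 31561.48 × 14.5% = 4576.41
Buyer bears (A): 956.65 + 309.52 + 2164.97 = 3431.14
Landed cost (A) = invoice 31561.48 + 3431.14 + duty 4576.41 = 39569.03
Supplier B (FOB):
CIF value = FOB price + freight + insurance = 24607.23 + 6295.61 + 106.48 = 31009.32
Import duty = 31009.32 × 14.5% = 4496.35
Buyer bears (B): 6295.61 + 106.48 + 956.65 + 309.52 + 2164.97 = 9833.23
Landed cost (B) = invoice 24607.23 + 9833.23 + duty 4496.35 = 38936.81
Difference = |39569.03 − 38936.81| = 632.22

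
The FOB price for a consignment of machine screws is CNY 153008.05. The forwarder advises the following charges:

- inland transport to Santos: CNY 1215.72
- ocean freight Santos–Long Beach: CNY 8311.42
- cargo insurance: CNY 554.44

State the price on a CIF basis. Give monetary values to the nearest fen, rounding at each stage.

CIF price: CNY 161873.91

Not relevant to the conversion: inland to port — on the seller under both FOB and CIF; already in the FOB price and stays in the CIF price.
From FOB to CIF, the seller additionally bears: freight, insurance.
CIF price = 153008.05 + 8311.42 + 554.44 = 161873.91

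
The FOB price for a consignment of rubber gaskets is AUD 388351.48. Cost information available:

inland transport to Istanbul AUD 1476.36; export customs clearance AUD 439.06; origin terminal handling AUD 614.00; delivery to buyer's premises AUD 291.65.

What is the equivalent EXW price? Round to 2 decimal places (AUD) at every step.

Not relevant to the conversion: delivery — on the buyer under both terms; not part of either seller's price.
From FOB to EXW, the seller no longer bears: inland to port, export clearance, origin terminal.
EXW price = 388351.48 − 1476.36 − 439.06 − 614.00 = 385822.06

EXW price: AUD 385822.06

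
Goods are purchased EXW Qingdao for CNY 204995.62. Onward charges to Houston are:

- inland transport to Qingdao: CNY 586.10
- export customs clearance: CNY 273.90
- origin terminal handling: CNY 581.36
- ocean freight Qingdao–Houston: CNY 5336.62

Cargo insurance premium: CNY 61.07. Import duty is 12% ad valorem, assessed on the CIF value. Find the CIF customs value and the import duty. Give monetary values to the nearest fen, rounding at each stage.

CIF value: CNY 211834.67; import duty: CNY 25420.16

CIF = EXW price + pre-shipment costs + freight + insurance
CIF = 204995.62 + 586.10 + 273.90 + 581.36 + 5336.62 + 61.07 = 211834.67
Import duty = 211834.67 × 12% = 25420.16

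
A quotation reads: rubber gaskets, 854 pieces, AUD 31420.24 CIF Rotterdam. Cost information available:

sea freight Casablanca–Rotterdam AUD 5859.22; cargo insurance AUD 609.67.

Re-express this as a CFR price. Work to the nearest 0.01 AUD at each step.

CFR price: AUD 30810.57

Not relevant to the conversion: freight — on the seller under both CIF and CFR; already in the CIF price and stays in the CFR price.
From CIF to CFR, the seller no longer bears: insurance.
CFR price = 31420.24 − 609.67 = 30810.57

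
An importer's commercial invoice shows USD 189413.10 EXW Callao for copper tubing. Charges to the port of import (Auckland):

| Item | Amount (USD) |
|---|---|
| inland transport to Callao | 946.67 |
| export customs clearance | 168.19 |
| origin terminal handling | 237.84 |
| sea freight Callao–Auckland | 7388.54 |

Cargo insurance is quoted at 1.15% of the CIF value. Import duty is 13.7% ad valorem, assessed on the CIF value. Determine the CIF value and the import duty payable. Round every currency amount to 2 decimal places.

CIF value: USD 200459.63; import duty: USD 27462.97

Let C be the CIF value. C = EXW price + pre-shipment costs + freight + 1.15% × C
C − 1.15% × C = 189413.10 + 946.67 + 168.19 + 237.84 + 7388.54
0.9885 × C = 198154.34
C = 198154.34 / 0.9885 = 200459.63
Insurance premium = 1.15% × 200459.63 = 2305.29
Import duty = 200459.63 × 13.7% = 27462.97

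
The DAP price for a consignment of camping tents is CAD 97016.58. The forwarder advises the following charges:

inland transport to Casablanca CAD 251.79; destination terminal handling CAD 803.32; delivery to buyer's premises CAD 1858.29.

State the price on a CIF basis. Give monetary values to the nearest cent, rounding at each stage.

CIF price: CAD 94354.97

Not relevant to the conversion: inland to port — on the seller under both DAP and CIF; already in the DAP price and stays in the CIF price.
From DAP to CIF, the seller no longer bears: destination terminal, delivery.
CIF price = 97016.58 − 803.32 − 1858.29 = 94354.97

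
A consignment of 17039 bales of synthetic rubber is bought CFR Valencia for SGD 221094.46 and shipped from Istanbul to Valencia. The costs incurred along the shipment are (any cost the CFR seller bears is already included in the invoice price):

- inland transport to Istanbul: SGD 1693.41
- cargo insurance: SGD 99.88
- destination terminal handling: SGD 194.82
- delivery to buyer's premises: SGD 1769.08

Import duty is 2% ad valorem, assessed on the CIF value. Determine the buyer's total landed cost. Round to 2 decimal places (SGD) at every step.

Total landed cost: SGD 227582.13

CFR: the seller pays costs through ocean freight to the destination port, but not insurance.
Already in the invoice (seller's account under CFR): inland to port — exclude.
CIF value = CFR price + insurance = 221094.46 + 99.88 = 221194.34
Import duty = 221194.34 × 2% = 4423.89
Buyer bears: insurance 99.88 + destination terminal 194.82 + delivery 1769.08 + duty 4423.89 = 6487.67
Landed cost = invoice 221094.46 + 6487.67 = 227582.13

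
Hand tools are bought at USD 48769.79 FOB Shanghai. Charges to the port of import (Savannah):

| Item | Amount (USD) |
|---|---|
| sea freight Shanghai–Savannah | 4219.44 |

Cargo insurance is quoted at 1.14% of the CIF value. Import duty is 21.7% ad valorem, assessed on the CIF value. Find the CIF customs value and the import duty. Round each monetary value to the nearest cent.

CIF value: USD 53600.27; import duty: USD 11631.26

Let C be the CIF value. C = FOB price + freight + 1.14% × C
C − 1.14% × C = 48769.79 + 4219.44
0.9886 × C = 52989.23
C = 52989.23 / 0.9886 = 53600.27
Insurance premium = 1.14% × 53600.27 = 611.04
Import duty = 53600.27 × 21.7% = 11631.26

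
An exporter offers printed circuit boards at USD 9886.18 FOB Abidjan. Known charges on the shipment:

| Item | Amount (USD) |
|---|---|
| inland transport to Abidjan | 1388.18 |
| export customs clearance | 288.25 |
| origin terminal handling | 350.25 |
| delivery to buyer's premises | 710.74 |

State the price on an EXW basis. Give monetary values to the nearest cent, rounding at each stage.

EXW price: USD 7859.50

Not relevant to the conversion: delivery — on the buyer under both terms; not part of either seller's price.
From FOB to EXW, the seller no longer bears: inland to port, export clearance, origin terminal.
EXW price = 9886.18 − 1388.18 − 288.25 − 350.25 = 7859.50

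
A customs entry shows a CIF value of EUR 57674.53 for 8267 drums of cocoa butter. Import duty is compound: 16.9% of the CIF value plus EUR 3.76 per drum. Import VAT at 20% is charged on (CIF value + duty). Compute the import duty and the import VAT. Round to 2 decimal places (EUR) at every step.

Import duty: EUR 40830.92; import VAT: EUR 19701.09

Ad valorem component: 57674.53 × 16.9% = 9747.00
Specific component: 8267 × 3.76 = 31083.92
Import duty = 9747.00 + 31083.92 = 40830.92
VAT base = CIF + duty = 57674.53 + 40830.92 = 98505.45
Import VAT = 98505.45 × 20% = 19701.09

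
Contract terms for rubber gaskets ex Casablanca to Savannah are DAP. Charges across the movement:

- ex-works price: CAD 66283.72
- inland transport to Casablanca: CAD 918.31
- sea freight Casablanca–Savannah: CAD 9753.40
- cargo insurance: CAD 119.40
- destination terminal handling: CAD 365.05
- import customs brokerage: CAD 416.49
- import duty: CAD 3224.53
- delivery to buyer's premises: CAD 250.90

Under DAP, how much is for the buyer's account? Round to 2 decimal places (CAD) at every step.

DAP: the seller bears all costs to the named destination except import duty and clearance.
Seller's account: goods 66283.72 + inland to port 918.31 + freight 9753.40 + insurance 119.40 + destination terminal 365.05 + delivery 250.90 = 77690.78
Buyer's account: brokerage 416.49 + duty 3224.53 = 3641.02

Buyer's account: CAD 3641.02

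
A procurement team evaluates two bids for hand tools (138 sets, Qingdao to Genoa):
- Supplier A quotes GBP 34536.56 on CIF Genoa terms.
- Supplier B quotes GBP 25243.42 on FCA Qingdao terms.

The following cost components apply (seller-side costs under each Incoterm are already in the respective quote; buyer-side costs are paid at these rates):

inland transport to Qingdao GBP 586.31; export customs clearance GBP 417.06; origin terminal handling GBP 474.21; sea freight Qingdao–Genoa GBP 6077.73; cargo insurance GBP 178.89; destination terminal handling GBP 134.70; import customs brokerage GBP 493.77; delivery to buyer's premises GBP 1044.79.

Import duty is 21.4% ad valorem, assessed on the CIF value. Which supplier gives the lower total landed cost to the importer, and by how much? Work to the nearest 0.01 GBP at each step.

Supplier B is cheaper by GBP 3110.64

Supplier A (CIF):
The CIF price already equals the CIF value: 34536.56
Import duty = 34536.56 × 21.4% = 7390.82
Buyer bears (A): 134.70 + 493.77 + 1044.79 = 1673.26
Landed cost (A) = invoice 34536.56 + 1673.26 + duty 7390.82 = 43600.64
Supplier B (FCA):
CIF value = FCA price + origin terminal + freight + insurance = 25243.42 + 474.21 + 6077.73 + 178.89 = 31974.25
Import duty = 31974.25 × 21.4% = 6842.49
Buyer bears (B): 474.21 + 6077.73 + 178.89 + 134.70 + 493.77 + 1044.79 = 8404.09
Landed cost (B) = invoice 25243.42 + 8404.09 + duty 6842.49 = 40490.00
Difference = |43600.64 − 40490.00| = 3110.64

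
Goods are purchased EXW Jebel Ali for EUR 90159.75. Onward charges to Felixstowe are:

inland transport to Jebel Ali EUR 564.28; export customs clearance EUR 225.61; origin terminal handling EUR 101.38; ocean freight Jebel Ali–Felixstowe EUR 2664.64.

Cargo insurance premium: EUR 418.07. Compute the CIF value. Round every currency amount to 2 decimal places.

CIF = EXW price + pre-shipment costs + freight + insurance
CIF = 90159.75 + 564.28 + 225.61 + 101.38 + 2664.64 + 418.07 = 94133.73

CIF value: EUR 94133.73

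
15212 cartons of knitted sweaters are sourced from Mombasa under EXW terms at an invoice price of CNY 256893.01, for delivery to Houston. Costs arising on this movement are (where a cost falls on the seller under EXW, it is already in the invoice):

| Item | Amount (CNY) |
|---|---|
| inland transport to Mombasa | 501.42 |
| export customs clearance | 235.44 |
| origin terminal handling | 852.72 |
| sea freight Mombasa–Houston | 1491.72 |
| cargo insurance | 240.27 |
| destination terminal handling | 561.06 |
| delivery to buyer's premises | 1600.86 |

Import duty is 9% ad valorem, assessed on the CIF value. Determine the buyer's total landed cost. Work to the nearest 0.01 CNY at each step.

EXW: the seller makes goods available at their premises; the buyer bears all onward costs.
CIF value = EXW price + inland to port + export clearance + origin terminal + freight + insurance = 256893.01 + 501.42 + 235.44 + 852.72 + 1491.72 + 240.27 = 260214.58
Import duty = 260214.58 × 9% = 23419.31
Buyer bears: inland to port 501.42 + export clearance 235.44 + origin terminal 852.72 + freight 1491.72 + insurance 240.27 + destination terminal 561.06 + delivery 1600.86 + duty 23419.31 = 28902.80
Landed cost = invoice 256893.01 + 28902.80 = 285795.81

Total landed cost: CNY 285795.81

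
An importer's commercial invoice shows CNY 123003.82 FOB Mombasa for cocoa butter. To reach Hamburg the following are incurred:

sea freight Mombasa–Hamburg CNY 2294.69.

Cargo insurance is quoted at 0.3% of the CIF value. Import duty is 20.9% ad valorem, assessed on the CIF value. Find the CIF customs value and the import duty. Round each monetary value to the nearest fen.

Let C be the CIF value. C = FOB price + freight + 0.3% × C
C − 0.3% × C = 123003.82 + 2294.69
0.997 × C = 125298.51
C = 125298.51 / 0.997 = 125675.54
Insurance premium = 0.3% × 125675.54 = 377.03
Import duty = 125675.54 × 20.9% = 26266.19

CIF value: CNY 125675.54; import duty: CNY 26266.19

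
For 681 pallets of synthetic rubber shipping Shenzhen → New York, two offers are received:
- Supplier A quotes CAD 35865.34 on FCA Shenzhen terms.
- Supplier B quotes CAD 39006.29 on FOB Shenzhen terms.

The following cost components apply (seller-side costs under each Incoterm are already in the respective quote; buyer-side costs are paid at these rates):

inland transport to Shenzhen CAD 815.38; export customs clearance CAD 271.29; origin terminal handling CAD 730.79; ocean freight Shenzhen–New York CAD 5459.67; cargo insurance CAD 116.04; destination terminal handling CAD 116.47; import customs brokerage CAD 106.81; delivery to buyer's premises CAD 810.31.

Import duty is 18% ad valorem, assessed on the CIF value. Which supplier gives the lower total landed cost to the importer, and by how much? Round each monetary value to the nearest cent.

Supplier A (FCA):
CIF value = FCA price + origin terminal + freight + insurance = 35865.34 + 730.79 + 5459.67 + 116.04 = 42171.84
Import duty = 42171.84 × 18% = 7590.93
Buyer bears (A): 730.79 + 5459.67 + 116.04 + 116.47 + 106.81 + 810.31 = 7340.09
Landed cost (A) = invoice 35865.34 + 7340.09 + duty 7590.93 = 50796.36
Supplier B (FOB):
CIF value = FOB price + freight + insurance = 39006.29 + 5459.67 + 116.04 = 44582.00
Import duty = 44582.00 × 18% = 8024.76
Buyer bears (B): 5459.67 + 116.04 + 116.47 + 106.81 + 810.31 = 6609.30
Landed cost (B) = invoice 39006.29 + 6609.30 + duty 8024.76 = 53640.35
Difference = |50796.36 − 53640.35| = 2843.99

Supplier A is cheaper by CAD 2843.99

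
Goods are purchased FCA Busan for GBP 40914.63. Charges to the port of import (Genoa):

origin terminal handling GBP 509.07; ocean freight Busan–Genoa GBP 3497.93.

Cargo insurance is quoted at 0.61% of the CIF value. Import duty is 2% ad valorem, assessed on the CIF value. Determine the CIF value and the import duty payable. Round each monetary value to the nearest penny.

CIF value: GBP 45197.33; import duty: GBP 903.95

Let C be the CIF value. C = FCA price + pre-shipment costs + freight + 0.61% × C
C − 0.61% × C = 40914.63 + 509.07 + 3497.93
0.9939 × C = 44921.63
C = 44921.63 / 0.9939 = 45197.33
Insurance premium = 0.61% × 45197.33 = 275.70
Import duty = 45197.33 × 2% = 903.95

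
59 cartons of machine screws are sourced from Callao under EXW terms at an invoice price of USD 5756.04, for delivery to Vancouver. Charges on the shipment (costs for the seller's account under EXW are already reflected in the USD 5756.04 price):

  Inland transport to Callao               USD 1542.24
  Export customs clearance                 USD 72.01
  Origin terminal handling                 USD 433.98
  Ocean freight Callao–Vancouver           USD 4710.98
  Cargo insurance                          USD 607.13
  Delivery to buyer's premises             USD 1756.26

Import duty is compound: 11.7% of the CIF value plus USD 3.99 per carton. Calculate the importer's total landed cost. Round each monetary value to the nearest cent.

EXW: the seller makes goods available at their premises; the buyer bears all onward costs.
CIF value = EXW price + inland to port + export clearance + origin terminal + freight + insurance = 5756.04 + 1542.24 + 72.01 + 433.98 + 4710.98 + 607.13 = 13122.38
Ad valorem component: 13122.38 × 11.7% = 1535.32
Specific component: 59 × 3.99 = 235.41
Import duty = 1535.32 + 235.41 = 1770.73
Buyer bears: inland to port 1542.24 + export clearance 72.01 + origin terminal 433.98 + freight 4710.98 + insurance 607.13 + delivery 1756.26 + duty 1770.73 = 10893.33
Landed cost = invoice 5756.04 + 10893.33 = 16649.37

Total landed cost: USD 16649.37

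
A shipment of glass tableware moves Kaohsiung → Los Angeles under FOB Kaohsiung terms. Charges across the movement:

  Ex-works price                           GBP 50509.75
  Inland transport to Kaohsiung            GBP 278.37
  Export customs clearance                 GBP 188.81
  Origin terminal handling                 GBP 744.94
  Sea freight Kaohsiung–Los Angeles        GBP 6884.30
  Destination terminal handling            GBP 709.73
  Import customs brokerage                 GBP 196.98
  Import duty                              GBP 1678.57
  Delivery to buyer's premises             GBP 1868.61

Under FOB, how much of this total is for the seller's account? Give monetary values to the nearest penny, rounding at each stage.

FOB: the seller bears costs until goods are on board at the origin port; the buyer bears freight, insurance and all costs thereafter.
Seller's account: goods 50509.75 + inland to port 278.37 + export clearance 188.81 + origin terminal 744.94 = 51721.87
Buyer's account: freight 6884.30 + destination terminal 709.73 + brokerage 196.98 + duty 1678.57 + delivery 1868.61 = 11338.19

Seller's account: GBP 51721.87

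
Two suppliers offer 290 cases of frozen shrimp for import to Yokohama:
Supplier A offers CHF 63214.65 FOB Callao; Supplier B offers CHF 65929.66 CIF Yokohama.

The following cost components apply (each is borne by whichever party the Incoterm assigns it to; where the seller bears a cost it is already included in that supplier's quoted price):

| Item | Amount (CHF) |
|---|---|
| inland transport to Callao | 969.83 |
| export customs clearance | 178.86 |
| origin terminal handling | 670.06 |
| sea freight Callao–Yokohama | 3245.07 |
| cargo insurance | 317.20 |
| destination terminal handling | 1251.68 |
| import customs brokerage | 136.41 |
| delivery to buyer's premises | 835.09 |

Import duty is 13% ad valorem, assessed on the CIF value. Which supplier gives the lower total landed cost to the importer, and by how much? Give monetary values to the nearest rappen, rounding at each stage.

Supplier B is cheaper by CHF 957.40

Supplier A (FOB):
CIF value = FOB price + freight + insurance = 63214.65 + 3245.07 + 317.20 = 66776.92
Import duty = 66776.92 × 13% = 8681.00
Buyer bears (A): 3245.07 + 317.20 + 1251.68 + 136.41 + 835.09 = 5785.45
Landed cost (A) = invoice 63214.65 + 5785.45 + duty 8681.00 = 77681.10
Supplier B (CIF):
The CIF price already equals the CIF value: 65929.66
Import duty = 65929.66 × 13% = 8570.86
Buyer bears (B): 1251.68 + 136.41 + 835.09 = 2223.18
Landed cost (B) = invoice 65929.66 + 2223.18 + duty 8570.86 = 76723.70
Difference = |77681.10 − 76723.70| = 957.40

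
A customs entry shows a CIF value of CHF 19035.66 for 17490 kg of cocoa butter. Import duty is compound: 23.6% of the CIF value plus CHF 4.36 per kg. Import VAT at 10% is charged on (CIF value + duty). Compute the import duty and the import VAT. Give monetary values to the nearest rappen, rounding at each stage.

Import duty: CHF 80748.82; import VAT: CHF 9978.45

Ad valorem component: 19035.66 × 23.6% = 4492.42
Specific component: 17490 × 4.36 = 76256.40
Import duty = 4492.42 + 76256.40 = 80748.82
VAT base = CIF + duty = 19035.66 + 80748.82 = 99784.48
Import VAT = 99784.48 × 10% = 9978.45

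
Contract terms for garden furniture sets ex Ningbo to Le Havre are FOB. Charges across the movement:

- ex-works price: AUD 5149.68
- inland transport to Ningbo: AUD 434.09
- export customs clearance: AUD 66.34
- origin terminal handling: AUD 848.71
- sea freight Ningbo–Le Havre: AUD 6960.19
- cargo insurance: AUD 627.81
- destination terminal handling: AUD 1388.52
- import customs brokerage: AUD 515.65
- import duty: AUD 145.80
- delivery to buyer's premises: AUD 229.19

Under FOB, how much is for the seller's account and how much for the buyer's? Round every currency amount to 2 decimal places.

FOB: the seller bears costs until goods are on board at the origin port; the buyer bears freight, insurance and all costs thereafter.
Seller's account: goods 5149.68 + inland to port 434.09 + export clearance 66.34 + origin terminal 848.71 = 6498.82
Buyer's account: freight 6960.19 + insurance 627.81 + destination terminal 1388.52 + brokerage 515.65 + duty 145.80 + delivery 229.19 = 9867.16

Seller: AUD 6498.82; buyer: AUD 9867.16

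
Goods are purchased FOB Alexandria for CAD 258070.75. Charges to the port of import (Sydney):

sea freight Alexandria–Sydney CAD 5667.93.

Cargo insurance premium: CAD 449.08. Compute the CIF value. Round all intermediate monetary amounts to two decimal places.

CIF = FOB price + freight + insurance
CIF = 258070.75 + 5667.93 + 449.08 = 264187.76

CIF value: CAD 264187.76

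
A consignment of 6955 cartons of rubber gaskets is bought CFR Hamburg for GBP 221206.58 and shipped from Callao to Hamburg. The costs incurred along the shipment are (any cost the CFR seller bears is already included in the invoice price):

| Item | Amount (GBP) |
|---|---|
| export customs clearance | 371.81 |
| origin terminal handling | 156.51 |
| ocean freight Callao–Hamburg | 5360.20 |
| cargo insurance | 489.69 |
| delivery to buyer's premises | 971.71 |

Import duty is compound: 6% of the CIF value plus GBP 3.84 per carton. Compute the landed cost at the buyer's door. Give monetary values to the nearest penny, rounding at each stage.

Total landed cost: GBP 262676.96

CFR: the seller pays costs through ocean freight to the destination port, but not insurance.
Already in the invoice (seller's account under CFR): export clearance, origin terminal, freight — exclude.
CIF value = CFR price + insurance = 221206.58 + 489.69 = 221696.27
Ad valorem component: 221696.27 × 6% = 13301.78
Specific component: 6955 × 3.84 = 26707.20
Import duty = 13301.78 + 26707.20 = 40008.98
Buyer bears: insurance 489.69 + delivery 971.71 + duty 40008.98 = 41470.38
Landed cost = invoice 221206.58 + 41470.38 = 262676.96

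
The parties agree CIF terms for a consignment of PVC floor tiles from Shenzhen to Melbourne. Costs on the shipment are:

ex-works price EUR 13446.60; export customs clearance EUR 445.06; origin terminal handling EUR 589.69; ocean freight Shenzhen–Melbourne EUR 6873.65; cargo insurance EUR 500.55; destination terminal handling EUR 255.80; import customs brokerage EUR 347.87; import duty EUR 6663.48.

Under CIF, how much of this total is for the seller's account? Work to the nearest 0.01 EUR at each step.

CIF: the seller pays costs through ocean freight and marine insurance to the destination port.
Seller's account: goods 13446.60 + export clearance 445.06 + origin terminal 589.69 + freight 6873.65 + insurance 500.55 = 21855.55
Buyer's account: destination terminal 255.80 + brokerage 347.87 + duty 6663.48 = 7267.15

Seller's account: EUR 21855.55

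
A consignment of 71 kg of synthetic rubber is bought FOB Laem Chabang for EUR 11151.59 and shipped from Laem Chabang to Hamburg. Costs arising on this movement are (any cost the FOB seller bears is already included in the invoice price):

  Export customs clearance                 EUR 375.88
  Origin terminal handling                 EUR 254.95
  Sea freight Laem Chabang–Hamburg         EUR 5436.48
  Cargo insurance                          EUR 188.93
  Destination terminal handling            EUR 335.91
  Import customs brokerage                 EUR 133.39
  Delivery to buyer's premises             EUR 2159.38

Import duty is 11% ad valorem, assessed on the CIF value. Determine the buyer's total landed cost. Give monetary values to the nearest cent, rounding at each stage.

FOB: the seller bears costs until goods are on board at the origin port; the buyer bears freight, insurance and all costs thereafter.
Already in the invoice (seller's account under FOB): export clearance, origin terminal — exclude.
CIF value = FOB price + freight + insurance = 11151.59 + 5436.48 + 188.93 = 16777.00
Import duty = 16777.00 × 11% = 1845.47
Buyer bears: freight 5436.48 + insurance 188.93 + destination terminal 335.91 + brokerage 133.39 + delivery 2159.38 + duty 1845.47 = 10099.56
Landed cost = invoice 11151.59 + 10099.56 = 21251.15

Total landed cost: EUR 21251.15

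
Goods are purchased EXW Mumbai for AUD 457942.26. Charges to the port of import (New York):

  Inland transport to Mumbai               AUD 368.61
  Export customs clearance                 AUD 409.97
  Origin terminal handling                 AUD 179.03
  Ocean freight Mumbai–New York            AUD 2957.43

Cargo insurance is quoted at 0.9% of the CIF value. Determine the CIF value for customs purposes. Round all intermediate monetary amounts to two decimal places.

CIF value: AUD 466051.77

Let C be the CIF value. C = EXW price + pre-shipment costs + freight + 0.9% × C
C − 0.9% × C = 457942.26 + 368.61 + 409.97 + 179.03 + 2957.43
0.991 × C = 461857.30
C = 461857.30 / 0.991 = 466051.77
Insurance premium = 0.9% × 466051.77 = 4194.47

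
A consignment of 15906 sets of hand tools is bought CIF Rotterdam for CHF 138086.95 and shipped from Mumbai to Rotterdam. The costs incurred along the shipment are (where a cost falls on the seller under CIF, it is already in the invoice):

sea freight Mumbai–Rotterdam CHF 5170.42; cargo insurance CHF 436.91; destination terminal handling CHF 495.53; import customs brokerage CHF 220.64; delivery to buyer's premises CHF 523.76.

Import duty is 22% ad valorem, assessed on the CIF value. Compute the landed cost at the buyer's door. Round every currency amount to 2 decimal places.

Total landed cost: CHF 169706.01

CIF: the seller pays costs through ocean freight and marine insurance to the destination port.
Already in the invoice (seller's account under CIF): freight, insurance — exclude.
The CIF price already equals the CIF value: 138086.95
Import duty = 138086.95 × 22% = 30379.13
Buyer bears: destination terminal 495.53 + brokerage 220.64 + delivery 523.76 + duty 30379.13 = 31619.06
Landed cost = invoice 138086.95 + 31619.06 = 169706.01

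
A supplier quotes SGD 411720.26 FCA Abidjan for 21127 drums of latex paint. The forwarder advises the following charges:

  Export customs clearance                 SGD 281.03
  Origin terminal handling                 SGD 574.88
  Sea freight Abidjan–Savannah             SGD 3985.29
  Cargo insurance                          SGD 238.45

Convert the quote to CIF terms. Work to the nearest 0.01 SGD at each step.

CIF price: SGD 416518.88

Not relevant to the conversion: export clearance — on the seller under both FCA and CIF; already in the FCA price and stays in the CIF price.
From FCA to CIF, the seller additionally bears: origin terminal, freight, insurance.
CIF price = 411720.26 + 574.88 + 3985.29 + 238.45 = 416518.88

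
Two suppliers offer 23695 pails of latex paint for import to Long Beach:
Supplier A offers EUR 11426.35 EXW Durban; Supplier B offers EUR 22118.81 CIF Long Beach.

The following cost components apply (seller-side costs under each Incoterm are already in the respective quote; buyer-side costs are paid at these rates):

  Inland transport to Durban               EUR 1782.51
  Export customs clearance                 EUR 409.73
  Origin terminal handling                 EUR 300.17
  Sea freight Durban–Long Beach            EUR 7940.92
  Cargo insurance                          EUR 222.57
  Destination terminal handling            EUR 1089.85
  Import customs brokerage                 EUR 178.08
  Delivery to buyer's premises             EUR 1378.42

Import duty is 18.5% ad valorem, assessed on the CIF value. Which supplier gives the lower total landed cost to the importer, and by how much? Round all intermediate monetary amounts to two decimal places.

Supplier A (EXW):
CIF value = EXW price + inland to port + export clearance + origin terminal + freight + insurance = 11426.35 + 1782.51 + 409.73 + 300.17 + 7940.92 + 222.57 = 22082.25
Import duty = 22082.25 × 18.5% = 4085.22
Buyer bears (A): 1782.51 + 409.73 + 300.17 + 7940.92 + 222.57 + 1089.85 + 178.08 + 1378.42 = 13302.25
Landed cost (A) = invoice 11426.35 + 13302.25 + duty 4085.22 = 28813.82
Supplier B (CIF):
The CIF price already equals the CIF value: 22118.81
Import duty = 22118.81 × 18.5% = 4091.98
Buyer bears (B): 1089.85 + 178.08 + 1378.42 = 2646.35
Landed cost (B) = invoice 22118.81 + 2646.35 + duty 4091.98 = 28857.14
Difference = |28813.82 − 28857.14| = 43.32

Supplier A is cheaper by EUR 43.32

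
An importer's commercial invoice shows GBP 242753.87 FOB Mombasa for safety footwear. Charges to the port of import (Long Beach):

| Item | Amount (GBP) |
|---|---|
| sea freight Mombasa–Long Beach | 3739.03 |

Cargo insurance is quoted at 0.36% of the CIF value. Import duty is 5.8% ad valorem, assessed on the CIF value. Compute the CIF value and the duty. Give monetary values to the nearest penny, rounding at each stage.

CIF value: GBP 247383.48; import duty: GBP 14348.24

Let C be the CIF value. C = FOB price + freight + 0.36% × C
C − 0.36% × C = 242753.87 + 3739.03
0.9964 × C = 246492.90
C = 246492.90 / 0.9964 = 247383.48
Insurance premium = 0.36% × 247383.48 = 890.58
Import duty = 247383.48 × 5.8% = 14348.24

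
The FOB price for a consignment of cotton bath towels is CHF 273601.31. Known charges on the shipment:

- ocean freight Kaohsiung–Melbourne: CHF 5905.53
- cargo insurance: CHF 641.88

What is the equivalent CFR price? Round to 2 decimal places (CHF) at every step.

Not relevant to the conversion: insurance — on the buyer under both terms; not part of either seller's price.
From FOB to CFR, the seller additionally bears: freight.
CFR price = 273601.31 + 5905.53 = 279506.84

CFR price: CHF 279506.84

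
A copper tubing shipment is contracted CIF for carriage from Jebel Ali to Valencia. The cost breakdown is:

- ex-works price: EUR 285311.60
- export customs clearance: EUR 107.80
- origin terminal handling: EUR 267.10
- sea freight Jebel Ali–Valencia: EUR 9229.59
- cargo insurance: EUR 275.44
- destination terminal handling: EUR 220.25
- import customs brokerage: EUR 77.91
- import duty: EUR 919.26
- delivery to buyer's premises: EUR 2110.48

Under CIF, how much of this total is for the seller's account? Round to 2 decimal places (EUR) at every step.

CIF: the seller pays costs through ocean freight and marine insurance to the destination port.
Seller's account: goods 285311.60 + export clearance 107.80 + origin terminal 267.10 + freight 9229.59 + insurance 275.44 = 295191.53
Buyer's account: destination terminal 220.25 + brokerage 77.91 + duty 919.26 + delivery 2110.48 = 3327.90

Seller's account: EUR 295191.53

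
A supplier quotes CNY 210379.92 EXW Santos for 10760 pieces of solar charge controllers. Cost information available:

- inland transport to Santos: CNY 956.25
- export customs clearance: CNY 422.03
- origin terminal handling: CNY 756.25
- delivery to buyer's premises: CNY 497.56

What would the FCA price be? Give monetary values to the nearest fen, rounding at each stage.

Not relevant to the conversion: origin terminal, delivery — on the buyer under both terms; not part of either seller's price.
From EXW to FCA, the seller additionally bears: inland to port, export clearance.
FCA price = 210379.92 + 956.25 + 422.03 = 211758.20

FCA price: CNY 211758.20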